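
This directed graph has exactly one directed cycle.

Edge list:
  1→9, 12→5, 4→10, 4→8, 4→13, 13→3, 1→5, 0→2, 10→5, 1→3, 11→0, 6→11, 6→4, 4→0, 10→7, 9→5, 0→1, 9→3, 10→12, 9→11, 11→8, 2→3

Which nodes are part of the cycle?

DFS with gray/black marking from 11:
11 gray
  0 gray
    2 gray
      3 gray
      3 black
    2 black
    1 gray
      5 gray
      5 black
      9 gray
        9→5: 5 black — skip
        9→11: 11 is gray → back edge
Back edge closes the cycle 11 → 0 → 1 → 9 → 11; its vertices are {0, 1, 9, 11}.

0, 1, 9, 11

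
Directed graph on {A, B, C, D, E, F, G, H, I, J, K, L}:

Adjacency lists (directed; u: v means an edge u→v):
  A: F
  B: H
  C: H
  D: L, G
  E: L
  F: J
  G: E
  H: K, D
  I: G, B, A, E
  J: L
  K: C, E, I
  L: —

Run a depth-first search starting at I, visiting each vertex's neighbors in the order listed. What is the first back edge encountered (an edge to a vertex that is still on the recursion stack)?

DFS from I (visiting each vertex's neighbors in the order listed); mark gray on enter, black on exit:
I gray
  G gray
    E gray
      L gray
      L black
    E black
  G black
  B gray
    H gray
      K gray
        C gray
          C→H: H is gray → back edge
First back edge: C → H.

C→H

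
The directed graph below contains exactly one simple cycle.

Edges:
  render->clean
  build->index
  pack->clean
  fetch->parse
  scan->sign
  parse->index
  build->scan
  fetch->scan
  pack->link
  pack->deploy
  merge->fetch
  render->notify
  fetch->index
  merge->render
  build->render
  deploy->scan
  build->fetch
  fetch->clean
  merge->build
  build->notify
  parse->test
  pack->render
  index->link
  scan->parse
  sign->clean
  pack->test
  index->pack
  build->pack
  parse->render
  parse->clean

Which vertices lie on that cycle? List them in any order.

pack, scan, index, parse, deploy

DFS with gray/black marking from scan:
scan gray
  sign gray
    clean gray
    clean black
  sign black
  parse gray
    index gray
      pack gray
        render gray
          render→clean: clean black — skip
          notify gray
          notify black
        render black
        pack→clean: clean black — skip
        test gray
        test black
        deploy gray
          deploy→scan: scan is gray → back edge
Back edge closes the cycle scan → parse → index → pack → deploy → scan; its vertices are {pack, scan, index, parse, deploy}.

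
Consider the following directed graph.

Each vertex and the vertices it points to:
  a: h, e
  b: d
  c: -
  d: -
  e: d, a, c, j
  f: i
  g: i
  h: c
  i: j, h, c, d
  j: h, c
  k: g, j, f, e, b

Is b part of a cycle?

b lies on a cycle iff there is a path from b back to itself.
Exploring from b, it never reaches itself; equivalently, its strongly connected component is a singleton.

No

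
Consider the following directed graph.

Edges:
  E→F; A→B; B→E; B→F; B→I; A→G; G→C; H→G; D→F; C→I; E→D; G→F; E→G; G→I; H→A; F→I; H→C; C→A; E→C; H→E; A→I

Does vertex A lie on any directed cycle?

A is on a cycle iff A can reach itself via ≥1 edge.
A → G → C → A — yes.

Yes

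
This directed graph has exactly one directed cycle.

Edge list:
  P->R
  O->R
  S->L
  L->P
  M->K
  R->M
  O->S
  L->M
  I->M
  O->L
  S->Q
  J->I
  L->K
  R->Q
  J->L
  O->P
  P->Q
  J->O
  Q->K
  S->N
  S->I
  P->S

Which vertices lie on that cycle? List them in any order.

L, P, S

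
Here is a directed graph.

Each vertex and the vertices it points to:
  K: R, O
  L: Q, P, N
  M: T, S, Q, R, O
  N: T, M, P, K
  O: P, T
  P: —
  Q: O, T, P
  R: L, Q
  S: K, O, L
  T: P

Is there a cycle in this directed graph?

Yes

DFS with white/gray/black marking, starting from K:
K gray
  R gray
    L gray
      Q gray
        O gray
          P gray
          P black
          T gray
            T→P: P black — skip
          T black
        O black
        Q→T: T black — skip
        Q→P: P black — skip
      Q black
      L→P: P black — skip
      N gray
        N→T: T black — skip
        M gray
          M→T: T black — skip
          S gray
            S→K: K is gray → back edge
Back edge found, so a cycle exists: K → R → L → N → M → S → K.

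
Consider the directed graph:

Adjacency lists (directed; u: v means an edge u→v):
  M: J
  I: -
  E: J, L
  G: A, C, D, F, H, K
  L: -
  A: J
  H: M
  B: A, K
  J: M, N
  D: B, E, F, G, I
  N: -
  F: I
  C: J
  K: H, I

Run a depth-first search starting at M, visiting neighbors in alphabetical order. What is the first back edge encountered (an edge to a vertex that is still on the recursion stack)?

J->M

DFS from M (visiting neighbors in alphabetical order); mark gray on enter, black on exit:
M gray
  J gray
    J→M: M is gray → back edge
First back edge: J → M.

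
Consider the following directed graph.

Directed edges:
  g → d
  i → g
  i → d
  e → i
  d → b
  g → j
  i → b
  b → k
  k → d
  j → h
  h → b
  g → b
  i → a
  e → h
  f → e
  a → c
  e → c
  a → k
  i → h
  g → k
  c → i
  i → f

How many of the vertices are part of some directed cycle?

8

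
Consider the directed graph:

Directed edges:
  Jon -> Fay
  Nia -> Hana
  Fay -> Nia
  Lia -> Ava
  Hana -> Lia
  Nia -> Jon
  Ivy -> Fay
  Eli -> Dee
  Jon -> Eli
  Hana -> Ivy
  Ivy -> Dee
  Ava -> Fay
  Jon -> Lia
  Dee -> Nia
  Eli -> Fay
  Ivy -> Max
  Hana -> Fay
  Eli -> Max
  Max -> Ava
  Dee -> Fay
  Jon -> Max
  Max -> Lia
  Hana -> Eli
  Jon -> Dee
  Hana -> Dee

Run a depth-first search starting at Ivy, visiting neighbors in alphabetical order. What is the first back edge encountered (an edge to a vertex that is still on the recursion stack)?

Hana→Dee

DFS from Ivy (visiting neighbors in alphabetical order); mark gray on enter, black on exit:
Ivy gray
  Dee gray
    Fay gray
      Nia gray
        Hana gray
          Hana→Dee: Dee is gray → back edge
First back edge: Hana → Dee.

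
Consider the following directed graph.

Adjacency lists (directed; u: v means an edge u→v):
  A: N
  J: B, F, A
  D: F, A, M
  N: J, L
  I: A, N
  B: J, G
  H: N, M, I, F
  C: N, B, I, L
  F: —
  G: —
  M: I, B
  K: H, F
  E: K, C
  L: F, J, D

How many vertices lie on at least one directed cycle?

8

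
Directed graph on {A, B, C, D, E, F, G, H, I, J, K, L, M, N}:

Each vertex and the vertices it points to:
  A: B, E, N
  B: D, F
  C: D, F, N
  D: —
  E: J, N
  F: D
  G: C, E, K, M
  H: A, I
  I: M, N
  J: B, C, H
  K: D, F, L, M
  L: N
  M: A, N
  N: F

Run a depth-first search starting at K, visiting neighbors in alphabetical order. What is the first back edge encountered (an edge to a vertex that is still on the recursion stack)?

H→A

DFS from K (visiting neighbors in alphabetical order); mark gray on enter, black on exit:
K gray
  D gray
  D black
  F gray
    F→D: D black — skip
  F black
  L gray
    N gray
      N→F: F black — skip
    N black
  L black
  M gray
    A gray
      B gray
        B→D: D black — skip
        B→F: F black — skip
      B black
      E gray
        J gray
          J→B: B black — skip
          C gray
            C→D: D black — skip
            C→F: F black — skip
            C→N: N black — skip
          C black
          H gray
            H→A: A is gray → back edge
First back edge: H → A.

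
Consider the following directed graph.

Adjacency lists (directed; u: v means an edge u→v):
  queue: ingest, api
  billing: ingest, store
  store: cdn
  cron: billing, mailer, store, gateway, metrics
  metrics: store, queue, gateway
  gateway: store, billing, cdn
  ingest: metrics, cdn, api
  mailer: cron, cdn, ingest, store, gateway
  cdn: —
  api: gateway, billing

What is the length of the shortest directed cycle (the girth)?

For each vertex v, BFS finds the shortest path from v back to v.
The shortest such closed walk is mailer → cron → mailer, length 2.

2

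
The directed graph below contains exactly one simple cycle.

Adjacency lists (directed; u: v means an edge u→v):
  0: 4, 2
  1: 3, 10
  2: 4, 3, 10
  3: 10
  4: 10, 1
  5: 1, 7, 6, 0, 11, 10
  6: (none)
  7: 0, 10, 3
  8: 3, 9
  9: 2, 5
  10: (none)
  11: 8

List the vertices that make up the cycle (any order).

5, 8, 9, 11

DFS with gray/black marking from 8:
8 gray
  3 gray
    10 gray
    10 black
  3 black
  9 gray
    2 gray
      4 gray
        4→10: 10 black — skip
        1 gray
          1→3: 3 black — skip
          1→10: 10 black — skip
        1 black
      4 black
      2→3: 3 black — skip
      2→10: 10 black — skip
    2 black
    5 gray
      5→1: 1 black — skip
      7 gray
        0 gray
          0→4: 4 black — skip
          0→2: 2 black — skip
        0 black
        7→10: 10 black — skip
        7→3: 3 black — skip
      7 black
      6 gray
      6 black
      5→0: 0 black — skip
      11 gray
        11→8: 8 is gray → back edge
Back edge closes the cycle 8 → 9 → 5 → 11 → 8; its vertices are {5, 8, 9, 11}.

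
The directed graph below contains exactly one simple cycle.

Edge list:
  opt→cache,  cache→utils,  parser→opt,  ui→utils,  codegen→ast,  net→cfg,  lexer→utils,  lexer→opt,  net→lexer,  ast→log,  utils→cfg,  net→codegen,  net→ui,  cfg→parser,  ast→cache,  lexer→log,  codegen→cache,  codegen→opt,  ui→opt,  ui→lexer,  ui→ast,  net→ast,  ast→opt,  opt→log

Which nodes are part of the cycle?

cfg, opt, cache, utils, parser

DFS with gray/black marking from cfg:
cfg gray
  parser gray
    opt gray
      log gray
      log black
      cache gray
        utils gray
          utils→cfg: cfg is gray → back edge
Back edge closes the cycle cfg → parser → opt → cache → utils → cfg; its vertices are {cfg, opt, cache, utils, parser}.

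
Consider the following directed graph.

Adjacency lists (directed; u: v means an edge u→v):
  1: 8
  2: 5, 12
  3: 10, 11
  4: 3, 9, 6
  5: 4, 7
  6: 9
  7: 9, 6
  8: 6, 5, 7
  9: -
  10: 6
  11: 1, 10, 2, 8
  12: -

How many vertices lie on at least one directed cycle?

7

A vertex is on a directed cycle iff it belongs to a strongly connected component of size ≥ 2 (or has a self-loop).
The vertices on cycles are {1, 2, 3, 4, 5, 8, 11} — 7 in total.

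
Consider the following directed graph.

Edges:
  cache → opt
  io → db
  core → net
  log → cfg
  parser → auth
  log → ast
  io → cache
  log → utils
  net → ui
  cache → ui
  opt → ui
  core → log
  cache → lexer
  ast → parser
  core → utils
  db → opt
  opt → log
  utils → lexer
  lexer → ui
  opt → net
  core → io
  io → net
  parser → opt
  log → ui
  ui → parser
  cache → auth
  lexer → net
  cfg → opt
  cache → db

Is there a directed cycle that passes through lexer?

Yes

lexer is on a cycle iff lexer can reach itself via ≥1 edge.
lexer → ui → parser → opt → log → utils → lexer — yes.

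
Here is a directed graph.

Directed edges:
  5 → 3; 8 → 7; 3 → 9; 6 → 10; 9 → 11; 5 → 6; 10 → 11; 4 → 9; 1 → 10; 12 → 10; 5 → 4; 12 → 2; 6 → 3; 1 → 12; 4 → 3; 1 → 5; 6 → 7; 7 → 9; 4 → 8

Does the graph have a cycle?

No

DFS with white/gray/black marking, starting from 6:
6 gray
  3 gray
    9 gray
      11 gray
      11 black
    9 black
  3 black
  10 gray
    10→11: 11 black — skip
  10 black
  7 gray
    7→9: 9 black — skip
  7 black
6 black
8 gray
  8→7: 7 black — skip
8 black
12 gray
  2 gray
  2 black
  12→10: 10 black — skip
12 black
1 gray
  1→12: 12 black — skip
  5 gray
    5→3: 3 black — skip
    4 gray
      4→3: 3 black — skip
      4→8: 8 black — skip
      4→9: 9 black — skip
    4 black
    5→6: 6 black — skip
  5 black
  1→10: 10 black — skip
1 black
Every edge goes to a white or black vertex — no back edge, so the graph is acyclic.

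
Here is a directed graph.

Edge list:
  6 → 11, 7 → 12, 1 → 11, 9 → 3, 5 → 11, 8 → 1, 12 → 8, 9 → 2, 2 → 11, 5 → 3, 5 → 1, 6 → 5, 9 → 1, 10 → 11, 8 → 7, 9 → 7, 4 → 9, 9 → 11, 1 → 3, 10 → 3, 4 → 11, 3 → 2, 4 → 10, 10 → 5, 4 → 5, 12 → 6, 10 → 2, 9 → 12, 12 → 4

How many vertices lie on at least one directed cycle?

5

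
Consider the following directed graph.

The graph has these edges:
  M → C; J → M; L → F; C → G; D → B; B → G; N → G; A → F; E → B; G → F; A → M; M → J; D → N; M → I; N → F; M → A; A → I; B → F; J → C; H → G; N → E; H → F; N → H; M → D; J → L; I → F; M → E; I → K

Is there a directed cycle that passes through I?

I lies on a cycle iff there is a path from I back to itself.
Exploring from I, it never reaches itself; equivalently, its strongly connected component is a singleton.

No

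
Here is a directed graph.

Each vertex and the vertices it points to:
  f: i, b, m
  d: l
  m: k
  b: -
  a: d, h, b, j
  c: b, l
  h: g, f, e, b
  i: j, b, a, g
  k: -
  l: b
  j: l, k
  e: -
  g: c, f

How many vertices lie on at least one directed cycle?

5

A vertex is on a directed cycle iff it belongs to a strongly connected component of size ≥ 2 (or has a self-loop).
The vertices on cycles are {a, f, g, h, i} — 5 in total.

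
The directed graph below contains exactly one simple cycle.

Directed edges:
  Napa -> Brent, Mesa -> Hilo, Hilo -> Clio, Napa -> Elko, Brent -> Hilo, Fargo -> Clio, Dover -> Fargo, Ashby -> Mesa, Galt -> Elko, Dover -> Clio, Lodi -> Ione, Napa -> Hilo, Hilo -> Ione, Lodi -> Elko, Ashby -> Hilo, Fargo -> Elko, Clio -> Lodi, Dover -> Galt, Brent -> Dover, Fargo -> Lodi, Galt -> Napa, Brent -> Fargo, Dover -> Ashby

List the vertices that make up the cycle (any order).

Galt, Napa, Brent, Dover

DFS with gray/black marking from Brent:
Brent gray
  Dover gray
    Clio gray
      Lodi gray
        Ione gray
        Ione black
        Elko gray
        Elko black
      Lodi black
    Clio black
    Fargo gray
      Fargo→Elko: Elko black — skip
      Fargo→Lodi: Lodi black — skip
      Fargo→Clio: Clio black — skip
    Fargo black
    Galt gray
      Galt→Elko: Elko black — skip
      Napa gray
        Napa→Elko: Elko black — skip
        Hilo gray
          Hilo→Clio: Clio black — skip
          Hilo→Ione: Ione black — skip
        Hilo black
        Napa→Brent: Brent is gray → back edge
Back edge closes the cycle Brent → Dover → Galt → Napa → Brent; its vertices are {Galt, Napa, Brent, Dover}.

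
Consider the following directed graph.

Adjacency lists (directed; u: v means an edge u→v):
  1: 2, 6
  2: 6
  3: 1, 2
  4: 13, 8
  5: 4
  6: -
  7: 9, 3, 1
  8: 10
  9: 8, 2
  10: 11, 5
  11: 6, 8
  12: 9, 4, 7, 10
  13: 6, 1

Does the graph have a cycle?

DFS with white/gray/black marking, starting from 2:
2 gray
  6 gray
  6 black
2 black
1 gray
  1→2: 2 black — skip
  1→6: 6 black — skip
1 black
3 gray
  3→1: 1 black — skip
  3→2: 2 black — skip
3 black
4 gray
  13 gray
    13→6: 6 black — skip
    13→1: 1 black — skip
  13 black
  8 gray
    10 gray
      11 gray
        11→6: 6 black — skip
        11→8: 8 is gray → back edge
Back edge found, so a cycle exists: 8 → 10 → 11 → 8.

Yes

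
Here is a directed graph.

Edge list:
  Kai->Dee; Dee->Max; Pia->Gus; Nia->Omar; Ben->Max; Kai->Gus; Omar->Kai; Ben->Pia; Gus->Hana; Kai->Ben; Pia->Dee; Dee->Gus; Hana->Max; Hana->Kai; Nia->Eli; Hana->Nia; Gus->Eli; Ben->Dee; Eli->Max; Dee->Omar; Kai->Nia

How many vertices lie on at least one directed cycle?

8

A vertex is on a directed cycle iff it belongs to a strongly connected component of size ≥ 2 (or has a self-loop).
The vertices on cycles are {Ben, Dee, Gus, Kai, Nia, Pia, Hana, Omar} — 8 in total.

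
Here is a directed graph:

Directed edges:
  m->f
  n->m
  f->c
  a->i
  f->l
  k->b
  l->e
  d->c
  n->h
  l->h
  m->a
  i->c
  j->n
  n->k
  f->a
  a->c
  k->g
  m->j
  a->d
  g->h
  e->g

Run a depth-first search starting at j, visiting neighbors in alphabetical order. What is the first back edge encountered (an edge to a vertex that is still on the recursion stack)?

DFS from j (visiting neighbors in alphabetical order); mark gray on enter, black on exit:
j gray
  n gray
    h gray
    h black
    k gray
      b gray
      b black
      g gray
        g→h: h black — skip
      g black
    k black
    m gray
      a gray
        c gray
        c black
        d gray
          d→c: c black — skip
        d black
        i gray
          i→c: c black — skip
        i black
      a black
      f gray
        f→a: a black — skip
        f→c: c black — skip
        l gray
          e gray
            e→g: g black — skip
          e black
          l→h: h black — skip
        l black
      f black
      m→j: j is gray → back edge
First back edge: m → j.

m→j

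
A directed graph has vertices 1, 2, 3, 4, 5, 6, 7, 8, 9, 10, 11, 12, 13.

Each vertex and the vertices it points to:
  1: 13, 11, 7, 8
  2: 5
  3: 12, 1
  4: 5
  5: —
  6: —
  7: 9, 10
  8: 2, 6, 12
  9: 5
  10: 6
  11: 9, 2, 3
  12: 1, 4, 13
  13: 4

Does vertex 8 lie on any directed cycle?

Yes

8 is on a cycle iff 8 can reach itself via ≥1 edge.
8 → 12 → 1 → 8 — yes.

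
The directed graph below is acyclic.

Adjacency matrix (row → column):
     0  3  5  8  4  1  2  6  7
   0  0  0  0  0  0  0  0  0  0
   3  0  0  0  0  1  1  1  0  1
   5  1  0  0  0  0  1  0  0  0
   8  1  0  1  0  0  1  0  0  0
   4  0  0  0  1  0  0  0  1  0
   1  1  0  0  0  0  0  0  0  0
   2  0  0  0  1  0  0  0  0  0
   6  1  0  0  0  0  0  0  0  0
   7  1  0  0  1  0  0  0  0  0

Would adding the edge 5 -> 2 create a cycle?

Yes

Adding 5→2 creates a cycle iff 2 can already reach 5.
Path from 2: 2 → 8 → 5.
So 2 → … → 5 → 2 is a cycle.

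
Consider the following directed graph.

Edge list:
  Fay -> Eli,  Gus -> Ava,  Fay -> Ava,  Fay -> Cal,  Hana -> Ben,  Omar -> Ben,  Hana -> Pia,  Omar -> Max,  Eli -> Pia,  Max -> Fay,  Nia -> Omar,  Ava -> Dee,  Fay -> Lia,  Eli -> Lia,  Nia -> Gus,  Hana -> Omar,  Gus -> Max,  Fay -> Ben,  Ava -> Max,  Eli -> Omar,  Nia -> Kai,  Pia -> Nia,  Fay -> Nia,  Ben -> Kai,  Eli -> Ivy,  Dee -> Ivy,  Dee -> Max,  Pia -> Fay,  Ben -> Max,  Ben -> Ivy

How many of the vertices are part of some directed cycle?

A vertex is on a directed cycle iff it belongs to a strongly connected component of size ≥ 2 (or has a self-loop).
The vertices on cycles are {Ava, Ben, Dee, Eli, Fay, Gus, Max, Nia, Pia, Omar} — 10 in total.

10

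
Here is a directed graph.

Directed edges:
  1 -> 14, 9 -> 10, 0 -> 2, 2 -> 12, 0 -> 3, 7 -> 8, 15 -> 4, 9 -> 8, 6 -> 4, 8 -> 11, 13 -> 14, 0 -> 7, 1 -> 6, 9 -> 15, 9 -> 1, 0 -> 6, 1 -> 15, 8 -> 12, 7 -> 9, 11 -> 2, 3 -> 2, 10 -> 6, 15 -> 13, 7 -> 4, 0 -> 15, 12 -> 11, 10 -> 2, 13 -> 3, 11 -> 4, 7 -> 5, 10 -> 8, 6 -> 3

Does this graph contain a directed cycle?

DFS with white/gray/black marking, starting from 15:
15 gray
  13 gray
    3 gray
      2 gray
        12 gray
          11 gray
            11→2: 2 is gray → back edge
Back edge found, so a cycle exists: 2 → 12 → 11 → 2.

Yes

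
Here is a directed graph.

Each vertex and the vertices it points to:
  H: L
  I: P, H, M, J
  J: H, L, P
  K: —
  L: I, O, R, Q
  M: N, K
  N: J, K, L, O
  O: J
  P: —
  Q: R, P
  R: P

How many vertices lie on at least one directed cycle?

7

A vertex is on a directed cycle iff it belongs to a strongly connected component of size ≥ 2 (or has a self-loop).
The vertices on cycles are {H, I, J, L, M, N, O} — 7 in total.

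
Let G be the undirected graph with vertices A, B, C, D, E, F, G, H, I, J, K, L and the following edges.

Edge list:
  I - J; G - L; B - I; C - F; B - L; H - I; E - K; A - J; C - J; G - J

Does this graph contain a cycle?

Yes

DFS, tracking each vertex's parent; an edge to a visited non-parent vertex closes a cycle.
Start from A:
visit A (parent –)
  visit J (parent A)
    visit G (parent J)
      visit L (parent G)
        L–G: parent, skip
        visit B (parent L)
          B–L: parent, skip
          visit I (parent B)
            visit H (parent I)
              H–I: parent, skip
            I–J: J visited and ≠ parent → cycle
Cycle: J – G – L – B – I – J.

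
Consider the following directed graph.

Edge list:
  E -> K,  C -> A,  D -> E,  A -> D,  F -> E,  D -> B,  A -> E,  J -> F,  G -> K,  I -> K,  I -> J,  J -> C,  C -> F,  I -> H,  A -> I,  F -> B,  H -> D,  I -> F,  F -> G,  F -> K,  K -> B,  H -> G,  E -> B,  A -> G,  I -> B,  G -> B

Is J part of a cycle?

Yes

J is on a cycle iff J can reach itself via ≥1 edge.
J → C → A → I → J — yes.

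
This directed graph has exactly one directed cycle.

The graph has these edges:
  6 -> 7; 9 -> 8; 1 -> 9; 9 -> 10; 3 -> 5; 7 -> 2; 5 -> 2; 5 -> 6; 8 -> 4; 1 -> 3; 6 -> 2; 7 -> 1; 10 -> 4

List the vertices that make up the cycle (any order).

DFS with gray/black marking from 1:
1 gray
  3 gray
    5 gray
      6 gray
        2 gray
        2 black
        7 gray
          7→1: 1 is gray → back edge
Back edge closes the cycle 1 → 3 → 5 → 6 → 7 → 1; its vertices are {1, 3, 5, 6, 7}.

1, 3, 5, 6, 7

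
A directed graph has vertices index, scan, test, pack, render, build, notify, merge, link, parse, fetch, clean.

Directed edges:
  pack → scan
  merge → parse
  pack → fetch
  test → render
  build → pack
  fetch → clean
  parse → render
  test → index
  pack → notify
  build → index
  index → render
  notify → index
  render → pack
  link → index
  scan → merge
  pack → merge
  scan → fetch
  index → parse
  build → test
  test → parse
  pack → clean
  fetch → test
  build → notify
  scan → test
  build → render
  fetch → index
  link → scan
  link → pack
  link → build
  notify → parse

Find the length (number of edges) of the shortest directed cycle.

4

For each vertex v, BFS finds the shortest path from v back to v.
The shortest such closed walk is pack → scan → test → render → pack, length 4.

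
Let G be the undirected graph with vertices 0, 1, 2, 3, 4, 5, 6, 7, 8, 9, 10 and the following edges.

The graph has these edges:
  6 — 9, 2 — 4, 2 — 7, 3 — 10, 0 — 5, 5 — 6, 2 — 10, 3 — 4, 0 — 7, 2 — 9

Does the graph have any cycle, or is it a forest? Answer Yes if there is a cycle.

Yes

DFS, tracking each vertex's parent; an edge to a visited non-parent vertex closes a cycle.
Start from 7:
visit 7 (parent –)
  visit 2 (parent 7)
    2–7: parent, skip
    visit 4 (parent 2)
      visit 3 (parent 4)
        3–4: parent, skip
        visit 10 (parent 3)
          10–2: 2 visited and ≠ parent → cycle
Cycle: 2 – 4 – 3 – 10 – 2.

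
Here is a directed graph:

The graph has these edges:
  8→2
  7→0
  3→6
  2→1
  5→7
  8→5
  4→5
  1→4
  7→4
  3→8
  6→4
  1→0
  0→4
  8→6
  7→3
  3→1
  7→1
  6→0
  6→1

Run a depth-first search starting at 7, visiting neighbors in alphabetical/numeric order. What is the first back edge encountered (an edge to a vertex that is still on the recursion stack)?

5->7

DFS from 7 (visiting neighbors in alphabetical/numeric order); mark gray on enter, black on exit:
7 gray
  0 gray
    4 gray
      5 gray
        5→7: 7 is gray → back edge
First back edge: 5 → 7.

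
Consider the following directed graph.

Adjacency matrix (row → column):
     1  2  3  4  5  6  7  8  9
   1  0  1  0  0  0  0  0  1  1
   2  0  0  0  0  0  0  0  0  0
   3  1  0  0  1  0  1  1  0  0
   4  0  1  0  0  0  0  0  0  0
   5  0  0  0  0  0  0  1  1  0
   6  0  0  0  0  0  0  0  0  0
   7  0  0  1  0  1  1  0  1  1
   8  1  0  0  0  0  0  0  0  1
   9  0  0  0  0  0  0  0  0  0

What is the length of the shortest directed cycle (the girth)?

2

For each vertex v, BFS finds the shortest path from v back to v.
The shortest such closed walk is 3 → 7 → 3, length 2.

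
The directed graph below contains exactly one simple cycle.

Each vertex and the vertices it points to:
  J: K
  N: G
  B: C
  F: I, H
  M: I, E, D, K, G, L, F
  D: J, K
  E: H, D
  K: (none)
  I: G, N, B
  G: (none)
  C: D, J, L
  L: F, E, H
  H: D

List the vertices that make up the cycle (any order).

B, C, F, I, L

DFS with gray/black marking from L:
L gray
  F gray
    I gray
      G gray
      G black
      N gray
        N→G: G black — skip
      N black
      B gray
        C gray
          D gray
            J gray
              K gray
              K black
            J black
            D→K: K black — skip
          D black
          C→J: J black — skip
          C→L: L is gray → back edge
Back edge closes the cycle L → F → I → B → C → L; its vertices are {B, C, F, I, L}.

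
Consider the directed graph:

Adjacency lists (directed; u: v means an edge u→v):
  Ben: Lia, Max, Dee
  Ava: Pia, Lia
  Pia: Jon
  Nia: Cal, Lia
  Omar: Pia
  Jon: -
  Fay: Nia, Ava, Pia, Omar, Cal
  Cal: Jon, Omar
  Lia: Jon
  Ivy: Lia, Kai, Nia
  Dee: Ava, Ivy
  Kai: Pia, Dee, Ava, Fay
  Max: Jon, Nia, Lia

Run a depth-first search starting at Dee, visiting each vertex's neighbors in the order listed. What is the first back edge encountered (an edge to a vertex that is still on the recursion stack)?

DFS from Dee (visiting each vertex's neighbors in the order listed); mark gray on enter, black on exit:
Dee gray
  Ava gray
    Pia gray
      Jon gray
      Jon black
    Pia black
    Lia gray
      Lia→Jon: Jon black — skip
    Lia black
  Ava black
  Ivy gray
    Ivy→Lia: Lia black — skip
    Kai gray
      Kai→Pia: Pia black — skip
      Kai→Dee: Dee is gray → back edge
First back edge: Kai → Dee.

Kai->Dee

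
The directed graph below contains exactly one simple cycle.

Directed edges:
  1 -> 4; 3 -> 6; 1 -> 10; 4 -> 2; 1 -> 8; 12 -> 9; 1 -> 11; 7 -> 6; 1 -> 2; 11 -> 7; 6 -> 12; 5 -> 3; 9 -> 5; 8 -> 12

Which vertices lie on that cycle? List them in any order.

3, 5, 6, 9, 12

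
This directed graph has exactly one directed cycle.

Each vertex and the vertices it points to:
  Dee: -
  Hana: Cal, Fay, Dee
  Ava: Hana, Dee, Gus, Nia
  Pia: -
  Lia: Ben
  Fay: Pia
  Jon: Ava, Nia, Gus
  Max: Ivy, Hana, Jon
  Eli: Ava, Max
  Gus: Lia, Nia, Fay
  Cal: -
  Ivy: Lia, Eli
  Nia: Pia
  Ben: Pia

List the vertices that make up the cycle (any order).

Eli, Ivy, Max

DFS with gray/black marking from Max:
Max gray
  Ivy gray
    Lia gray
      Ben gray
        Pia gray
        Pia black
      Ben black
    Lia black
    Eli gray
      Ava gray
        Hana gray
          Cal gray
          Cal black
          Fay gray
            Fay→Pia: Pia black — skip
          Fay black
          Dee gray
          Dee black
        Hana black
        Ava→Dee: Dee black — skip
        Gus gray
          Gus→Lia: Lia black — skip
          Nia gray
            Nia→Pia: Pia black — skip
          Nia black
          Gus→Fay: Fay black — skip
        Gus black
        Ava→Nia: Nia black — skip
      Ava black
      Eli→Max: Max is gray → back edge
Back edge closes the cycle Max → Ivy → Eli → Max; its vertices are {Eli, Ivy, Max}.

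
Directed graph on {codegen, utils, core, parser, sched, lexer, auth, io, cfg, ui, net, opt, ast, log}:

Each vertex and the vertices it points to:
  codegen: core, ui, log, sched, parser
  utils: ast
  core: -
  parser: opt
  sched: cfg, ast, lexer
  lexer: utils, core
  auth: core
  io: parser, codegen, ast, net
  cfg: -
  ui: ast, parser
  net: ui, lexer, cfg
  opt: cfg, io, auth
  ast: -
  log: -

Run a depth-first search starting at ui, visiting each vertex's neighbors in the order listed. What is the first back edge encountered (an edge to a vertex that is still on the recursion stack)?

io->parser

DFS from ui (visiting each vertex's neighbors in the order listed); mark gray on enter, black on exit:
ui gray
  ast gray
  ast black
  parser gray
    opt gray
      cfg gray
      cfg black
      io gray
        io→parser: parser is gray → back edge
First back edge: io → parser.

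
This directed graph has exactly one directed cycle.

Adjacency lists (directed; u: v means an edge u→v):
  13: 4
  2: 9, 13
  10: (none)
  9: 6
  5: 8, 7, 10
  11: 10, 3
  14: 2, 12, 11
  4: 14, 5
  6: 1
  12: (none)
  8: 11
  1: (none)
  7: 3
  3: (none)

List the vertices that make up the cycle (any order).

2, 4, 13, 14

DFS with gray/black marking from 13:
13 gray
  4 gray
    14 gray
      2 gray
        9 gray
          6 gray
            1 gray
            1 black
          6 black
        9 black
        2→13: 13 is gray → back edge
Back edge closes the cycle 13 → 4 → 14 → 2 → 13; its vertices are {2, 4, 13, 14}.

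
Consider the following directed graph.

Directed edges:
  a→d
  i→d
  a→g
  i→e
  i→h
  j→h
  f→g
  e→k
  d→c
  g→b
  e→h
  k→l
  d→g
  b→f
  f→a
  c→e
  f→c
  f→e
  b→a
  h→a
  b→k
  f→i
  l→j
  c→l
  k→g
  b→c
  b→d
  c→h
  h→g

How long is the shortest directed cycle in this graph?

3

For each vertex v, BFS finds the shortest path from v back to v.
The shortest such closed walk is b → d → g → b, length 3.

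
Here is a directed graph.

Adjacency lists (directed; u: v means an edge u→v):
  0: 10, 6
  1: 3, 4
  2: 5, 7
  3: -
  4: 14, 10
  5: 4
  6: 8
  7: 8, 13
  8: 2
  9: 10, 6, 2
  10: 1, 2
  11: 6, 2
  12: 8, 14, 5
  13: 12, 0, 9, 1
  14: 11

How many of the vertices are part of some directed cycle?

A vertex is on a directed cycle iff it belongs to a strongly connected component of size ≥ 2 (or has a self-loop).
The vertices on cycles are {0, 1, 2, 4, 5, 6, 7, 8, 9, 10, 11, 12, 13, 14} — 14 in total.

14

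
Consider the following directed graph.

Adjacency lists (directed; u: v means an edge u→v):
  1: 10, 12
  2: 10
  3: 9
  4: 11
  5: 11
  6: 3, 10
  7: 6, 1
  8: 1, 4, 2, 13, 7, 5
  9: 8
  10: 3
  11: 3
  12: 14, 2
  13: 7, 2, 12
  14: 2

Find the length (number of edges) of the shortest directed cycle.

For each vertex v, BFS finds the shortest path from v back to v.
The shortest such closed walk is 9 → 8 → 4 → 11 → 3 → 9, length 5.

5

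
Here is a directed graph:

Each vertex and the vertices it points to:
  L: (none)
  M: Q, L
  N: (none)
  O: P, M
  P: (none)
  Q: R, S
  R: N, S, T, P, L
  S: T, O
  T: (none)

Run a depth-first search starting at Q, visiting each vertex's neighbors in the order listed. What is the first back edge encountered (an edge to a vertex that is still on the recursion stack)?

DFS from Q (visiting each vertex's neighbors in the order listed); mark gray on enter, black on exit:
Q gray
  R gray
    N gray
    N black
    S gray
      T gray
      T black
      O gray
        P gray
        P black
        M gray
          M→Q: Q is gray → back edge
First back edge: M → Q.

M->Q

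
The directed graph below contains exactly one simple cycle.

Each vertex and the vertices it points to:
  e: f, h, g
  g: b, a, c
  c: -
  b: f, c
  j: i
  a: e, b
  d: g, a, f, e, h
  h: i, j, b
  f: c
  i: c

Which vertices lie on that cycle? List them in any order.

a, e, g

DFS with gray/black marking from e:
e gray
  f gray
    c gray
    c black
  f black
  h gray
    i gray
      i→c: c black — skip
    i black
    j gray
      j→i: i black — skip
    j black
    b gray
      b→f: f black — skip
      b→c: c black — skip
    b black
  h black
  g gray
    g→b: b black — skip
    a gray
      a→e: e is gray → back edge
Back edge closes the cycle e → g → a → e; its vertices are {a, e, g}.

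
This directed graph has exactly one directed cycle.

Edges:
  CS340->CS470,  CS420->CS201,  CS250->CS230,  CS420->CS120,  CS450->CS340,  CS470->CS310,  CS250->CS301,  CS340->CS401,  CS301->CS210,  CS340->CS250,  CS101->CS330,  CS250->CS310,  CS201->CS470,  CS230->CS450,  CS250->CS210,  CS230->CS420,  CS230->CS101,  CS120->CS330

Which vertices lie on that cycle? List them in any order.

DFS with gray/black marking from CS250:
CS250 gray
  CS310 gray
  CS310 black
  CS230 gray
    CS101 gray
      CS330 gray
      CS330 black
    CS101 black
    CS420 gray
      CS201 gray
        CS470 gray
          CS470→CS310: CS310 black — skip
        CS470 black
      CS201 black
      CS120 gray
        CS120→CS330: CS330 black — skip
      CS120 black
    CS420 black
    CS450 gray
      CS340 gray
        CS340→CS250: CS250 is gray → back edge
Back edge closes the cycle CS250 → CS230 → CS450 → CS340 → CS250; its vertices are {CS230, CS250, CS340, CS450}.

CS230, CS250, CS340, CS450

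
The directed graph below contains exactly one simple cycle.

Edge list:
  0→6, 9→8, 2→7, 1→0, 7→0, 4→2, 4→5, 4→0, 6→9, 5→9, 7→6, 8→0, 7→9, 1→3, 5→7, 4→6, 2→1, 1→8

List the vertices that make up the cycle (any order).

0, 6, 8, 9

DFS with gray/black marking from 8:
8 gray
  0 gray
    6 gray
      9 gray
        9→8: 8 is gray → back edge
Back edge closes the cycle 8 → 0 → 6 → 9 → 8; its vertices are {0, 6, 8, 9}.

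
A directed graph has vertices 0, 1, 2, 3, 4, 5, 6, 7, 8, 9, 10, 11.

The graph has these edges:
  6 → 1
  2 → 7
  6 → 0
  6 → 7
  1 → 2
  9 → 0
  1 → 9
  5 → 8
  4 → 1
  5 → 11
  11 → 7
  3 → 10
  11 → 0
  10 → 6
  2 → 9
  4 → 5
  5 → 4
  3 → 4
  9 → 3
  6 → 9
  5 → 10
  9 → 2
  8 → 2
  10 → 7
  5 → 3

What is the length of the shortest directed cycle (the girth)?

For each vertex v, BFS finds the shortest path from v back to v.
The shortest such closed walk is 5 → 4 → 5, length 2.

2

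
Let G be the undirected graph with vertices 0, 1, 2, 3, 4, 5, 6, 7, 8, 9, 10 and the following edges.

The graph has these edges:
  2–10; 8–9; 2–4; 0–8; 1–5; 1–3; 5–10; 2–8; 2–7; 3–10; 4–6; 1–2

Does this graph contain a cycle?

DFS, tracking each vertex's parent; an edge to a visited non-parent vertex closes a cycle.
Start from 3:
visit 3 (parent –)
  visit 10 (parent 3)
    10–3: parent, skip
    visit 2 (parent 10)
      visit 7 (parent 2)
        7–2: parent, skip
      visit 1 (parent 2)
        1–3: 3 visited and ≠ parent → cycle
Cycle: 3 – 10 – 2 – 1 – 3.

Yes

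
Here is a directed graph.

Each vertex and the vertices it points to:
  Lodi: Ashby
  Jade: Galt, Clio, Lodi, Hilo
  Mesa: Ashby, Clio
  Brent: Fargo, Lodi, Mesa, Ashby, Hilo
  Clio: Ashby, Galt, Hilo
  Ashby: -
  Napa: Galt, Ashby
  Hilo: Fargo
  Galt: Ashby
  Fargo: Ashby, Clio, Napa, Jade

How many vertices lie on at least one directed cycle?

A vertex is on a directed cycle iff it belongs to a strongly connected component of size ≥ 2 (or has a self-loop).
The vertices on cycles are {Clio, Hilo, Jade, Fargo} — 4 in total.

4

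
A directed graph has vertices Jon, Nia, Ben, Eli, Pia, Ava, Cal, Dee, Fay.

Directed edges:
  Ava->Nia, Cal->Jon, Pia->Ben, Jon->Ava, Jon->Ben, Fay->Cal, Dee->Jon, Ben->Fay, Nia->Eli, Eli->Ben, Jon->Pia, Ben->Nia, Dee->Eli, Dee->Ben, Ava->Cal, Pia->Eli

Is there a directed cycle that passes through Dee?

No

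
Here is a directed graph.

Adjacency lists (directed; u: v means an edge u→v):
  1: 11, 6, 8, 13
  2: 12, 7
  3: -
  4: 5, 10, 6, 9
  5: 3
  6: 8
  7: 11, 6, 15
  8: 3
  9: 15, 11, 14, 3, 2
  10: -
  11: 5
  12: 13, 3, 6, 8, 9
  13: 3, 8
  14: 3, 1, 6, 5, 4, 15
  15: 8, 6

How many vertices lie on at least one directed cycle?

A vertex is on a directed cycle iff it belongs to a strongly connected component of size ≥ 2 (or has a self-loop).
The vertices on cycles are {2, 4, 9, 12, 14} — 5 in total.

5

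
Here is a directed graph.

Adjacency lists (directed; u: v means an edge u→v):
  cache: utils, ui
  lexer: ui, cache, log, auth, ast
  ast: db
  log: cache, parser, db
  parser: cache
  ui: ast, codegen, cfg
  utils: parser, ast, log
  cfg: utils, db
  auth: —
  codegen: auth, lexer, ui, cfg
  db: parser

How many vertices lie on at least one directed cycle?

10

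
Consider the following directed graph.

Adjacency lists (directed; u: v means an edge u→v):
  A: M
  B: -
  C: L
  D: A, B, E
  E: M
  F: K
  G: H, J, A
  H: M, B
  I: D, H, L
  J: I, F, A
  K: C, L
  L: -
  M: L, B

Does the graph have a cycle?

DFS with white/gray/black marking, starting from M:
M gray
  L gray
  L black
  B gray
  B black
M black
A gray
  A→M: M black — skip
A black
C gray
  C→L: L black — skip
C black
D gray
  D→A: A black — skip
  D→B: B black — skip
  E gray
    E→M: M black — skip
  E black
D black
F gray
  K gray
    K→C: C black — skip
    K→L: L black — skip
  K black
F black
G gray
  H gray
    H→M: M black — skip
    H→B: B black — skip
  H black
  J gray
    I gray
      I→D: D black — skip
      I→H: H black — skip
      I→L: L black — skip
    I black
    J→F: F black — skip
    J→A: A black — skip
  J black
  G→A: A black — skip
G black
Every edge goes to a white or black vertex — no back edge, so the graph is acyclic.

No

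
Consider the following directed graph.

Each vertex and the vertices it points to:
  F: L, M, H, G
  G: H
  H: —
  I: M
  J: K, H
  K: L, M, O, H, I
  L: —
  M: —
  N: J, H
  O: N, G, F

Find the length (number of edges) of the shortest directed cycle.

4

For each vertex v, BFS finds the shortest path from v back to v.
The shortest such closed walk is K → O → N → J → K, length 4.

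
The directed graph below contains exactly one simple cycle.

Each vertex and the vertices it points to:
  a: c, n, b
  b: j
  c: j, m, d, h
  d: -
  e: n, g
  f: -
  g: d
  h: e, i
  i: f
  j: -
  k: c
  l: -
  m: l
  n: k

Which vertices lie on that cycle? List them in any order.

c, e, h, k, n

DFS with gray/black marking from c:
c gray
  j gray
  j black
  m gray
    l gray
    l black
  m black
  d gray
  d black
  h gray
    e gray
      n gray
        k gray
          k→c: c is gray → back edge
Back edge closes the cycle c → h → e → n → k → c; its vertices are {c, e, h, k, n}.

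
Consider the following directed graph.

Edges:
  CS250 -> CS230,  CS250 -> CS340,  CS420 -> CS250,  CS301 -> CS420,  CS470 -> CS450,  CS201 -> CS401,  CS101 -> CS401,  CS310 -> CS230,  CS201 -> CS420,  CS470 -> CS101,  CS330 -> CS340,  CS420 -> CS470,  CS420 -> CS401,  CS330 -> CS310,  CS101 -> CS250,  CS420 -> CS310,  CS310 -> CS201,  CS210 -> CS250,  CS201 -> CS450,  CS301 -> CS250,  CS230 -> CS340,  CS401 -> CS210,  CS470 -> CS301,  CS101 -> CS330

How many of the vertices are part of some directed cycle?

7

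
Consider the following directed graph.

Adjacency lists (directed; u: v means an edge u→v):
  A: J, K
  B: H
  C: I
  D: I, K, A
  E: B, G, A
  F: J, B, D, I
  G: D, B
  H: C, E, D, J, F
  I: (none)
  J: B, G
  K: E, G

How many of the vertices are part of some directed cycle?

A vertex is on a directed cycle iff it belongs to a strongly connected component of size ≥ 2 (or has a self-loop).
The vertices on cycles are {A, B, D, E, F, G, H, J, K} — 9 in total.

9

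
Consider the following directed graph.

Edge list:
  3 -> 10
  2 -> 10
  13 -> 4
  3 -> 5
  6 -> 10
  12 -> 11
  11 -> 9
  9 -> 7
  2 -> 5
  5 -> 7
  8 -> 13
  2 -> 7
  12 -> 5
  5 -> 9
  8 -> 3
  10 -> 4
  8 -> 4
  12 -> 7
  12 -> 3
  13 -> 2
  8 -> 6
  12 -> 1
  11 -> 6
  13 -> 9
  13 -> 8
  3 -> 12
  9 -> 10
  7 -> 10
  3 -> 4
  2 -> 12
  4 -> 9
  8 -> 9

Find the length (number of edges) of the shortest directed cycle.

For each vertex v, BFS finds the shortest path from v back to v.
The shortest such closed walk is 8 → 13 → 8, length 2.

2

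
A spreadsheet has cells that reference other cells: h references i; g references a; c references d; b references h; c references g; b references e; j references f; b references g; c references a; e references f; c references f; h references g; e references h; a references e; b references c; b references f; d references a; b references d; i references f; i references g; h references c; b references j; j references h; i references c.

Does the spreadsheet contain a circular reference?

DFS with white/gray/black marking, starting from f:
f gray
f black
a gray
  e gray
    h gray
      g gray
        g→a: a is gray → back edge
Back edge found, so a cycle exists: a → e → h → g → a.

Yes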